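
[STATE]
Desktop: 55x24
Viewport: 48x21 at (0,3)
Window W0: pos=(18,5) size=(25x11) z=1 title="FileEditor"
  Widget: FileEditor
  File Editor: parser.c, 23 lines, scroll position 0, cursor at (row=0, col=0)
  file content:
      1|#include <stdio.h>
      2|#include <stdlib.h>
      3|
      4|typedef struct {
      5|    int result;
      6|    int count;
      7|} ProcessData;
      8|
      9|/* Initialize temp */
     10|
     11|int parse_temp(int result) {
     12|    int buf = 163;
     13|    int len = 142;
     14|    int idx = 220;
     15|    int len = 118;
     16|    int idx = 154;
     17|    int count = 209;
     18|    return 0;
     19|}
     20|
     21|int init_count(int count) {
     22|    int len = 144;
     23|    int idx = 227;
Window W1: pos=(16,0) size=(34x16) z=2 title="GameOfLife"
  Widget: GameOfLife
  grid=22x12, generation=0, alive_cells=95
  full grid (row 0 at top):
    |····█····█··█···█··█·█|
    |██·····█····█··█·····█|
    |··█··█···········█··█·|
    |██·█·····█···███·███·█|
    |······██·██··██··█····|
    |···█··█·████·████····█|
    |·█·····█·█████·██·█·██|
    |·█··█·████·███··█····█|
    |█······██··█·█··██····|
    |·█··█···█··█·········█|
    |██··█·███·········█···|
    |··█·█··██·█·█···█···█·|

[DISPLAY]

                ┃Gen: 0                         
                ┃····█····█··█···█··█·█         
                ┃██·····█····█··█·····█         
                ┃··█··█···········█··█·         
                ┃██·█·····█···███·███·█         
                ┃······██·██··██··█····         
                ┃···█··█·████·████····█         
                ┃·█·····█·█████·██·█·██         
                ┃·█··█·████·███··█····█         
                ┃█······██··█·█··██····         
                ┃·█··█···█··█·········█         
                ┃██··█·███·········█···         
                ┗━━━━━━━━━━━━━━━━━━━━━━━━━━━━━━━
                                                
                                                
                                                
                                                
                                                
                                                
                                                
                                                


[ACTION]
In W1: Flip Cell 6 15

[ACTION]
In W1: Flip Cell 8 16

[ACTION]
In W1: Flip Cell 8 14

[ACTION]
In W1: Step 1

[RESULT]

                ┃Gen: 1                         
                ┃····················█·         
                ┃·█··············█····█         
                ┃··█··········█·█·█·███         
                ┃·██···█·███··█·█·█·██·         
                ┃··█···██···█·····█··█·         
                ┃······█·········█···██         
                ┃··█··█··········█···██         
                ┃██····█········██···██         
                ┃██···██····█·██·······         
                ┃·█···██··█··█·········         
                ┃███·█·█····█··········         
                ┗━━━━━━━━━━━━━━━━━━━━━━━━━━━━━━━
                                                
                                                
                                                
                                                
                                                
                                                
                                                
                                                


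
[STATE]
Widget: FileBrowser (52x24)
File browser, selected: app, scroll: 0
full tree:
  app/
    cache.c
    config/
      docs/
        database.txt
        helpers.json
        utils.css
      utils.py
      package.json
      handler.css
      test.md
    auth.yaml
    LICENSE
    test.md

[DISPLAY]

> [-] app/                                          
    cache.c                                         
    [+] config/                                     
    auth.yaml                                       
    LICENSE                                         
    test.md                                         
                                                    
                                                    
                                                    
                                                    
                                                    
                                                    
                                                    
                                                    
                                                    
                                                    
                                                    
                                                    
                                                    
                                                    
                                                    
                                                    
                                                    
                                                    


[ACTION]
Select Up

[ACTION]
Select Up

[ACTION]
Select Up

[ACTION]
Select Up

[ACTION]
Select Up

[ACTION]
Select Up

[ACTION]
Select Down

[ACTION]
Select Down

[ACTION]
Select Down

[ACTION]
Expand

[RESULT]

  [-] app/                                          
    cache.c                                         
    [+] config/                                     
  > auth.yaml                                       
    LICENSE                                         
    test.md                                         
                                                    
                                                    
                                                    
                                                    
                                                    
                                                    
                                                    
                                                    
                                                    
                                                    
                                                    
                                                    
                                                    
                                                    
                                                    
                                                    
                                                    
                                                    


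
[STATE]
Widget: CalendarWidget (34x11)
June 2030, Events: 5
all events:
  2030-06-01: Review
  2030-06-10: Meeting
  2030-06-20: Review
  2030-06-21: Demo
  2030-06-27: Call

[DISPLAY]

            June 2030             
Mo Tu We Th Fr Sa Su              
                1*  2             
 3  4  5  6  7  8  9              
10* 11 12 13 14 15 16             
17 18 19 20* 21* 22 23            
24 25 26 27* 28 29 30             
                                  
                                  
                                  
                                  


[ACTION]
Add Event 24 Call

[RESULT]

            June 2030             
Mo Tu We Th Fr Sa Su              
                1*  2             
 3  4  5  6  7  8  9              
10* 11 12 13 14 15 16             
17 18 19 20* 21* 22 23            
24* 25 26 27* 28 29 30            
                                  
                                  
                                  
                                  


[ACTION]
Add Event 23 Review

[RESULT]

            June 2030             
Mo Tu We Th Fr Sa Su              
                1*  2             
 3  4  5  6  7  8  9              
10* 11 12 13 14 15 16             
17 18 19 20* 21* 22 23*           
24* 25 26 27* 28 29 30            
                                  
                                  
                                  
                                  


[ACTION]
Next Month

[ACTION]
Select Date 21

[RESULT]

            July 2030             
Mo Tu We Th Fr Sa Su              
 1  2  3  4  5  6  7              
 8  9 10 11 12 13 14              
15 16 17 18 19 20 [21]            
22 23 24 25 26 27 28              
29 30 31                          
                                  
                                  
                                  
                                  


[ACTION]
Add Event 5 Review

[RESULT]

            July 2030             
Mo Tu We Th Fr Sa Su              
 1  2  3  4  5*  6  7             
 8  9 10 11 12 13 14              
15 16 17 18 19 20 [21]            
22 23 24 25 26 27 28              
29 30 31                          
                                  
                                  
                                  
                                  


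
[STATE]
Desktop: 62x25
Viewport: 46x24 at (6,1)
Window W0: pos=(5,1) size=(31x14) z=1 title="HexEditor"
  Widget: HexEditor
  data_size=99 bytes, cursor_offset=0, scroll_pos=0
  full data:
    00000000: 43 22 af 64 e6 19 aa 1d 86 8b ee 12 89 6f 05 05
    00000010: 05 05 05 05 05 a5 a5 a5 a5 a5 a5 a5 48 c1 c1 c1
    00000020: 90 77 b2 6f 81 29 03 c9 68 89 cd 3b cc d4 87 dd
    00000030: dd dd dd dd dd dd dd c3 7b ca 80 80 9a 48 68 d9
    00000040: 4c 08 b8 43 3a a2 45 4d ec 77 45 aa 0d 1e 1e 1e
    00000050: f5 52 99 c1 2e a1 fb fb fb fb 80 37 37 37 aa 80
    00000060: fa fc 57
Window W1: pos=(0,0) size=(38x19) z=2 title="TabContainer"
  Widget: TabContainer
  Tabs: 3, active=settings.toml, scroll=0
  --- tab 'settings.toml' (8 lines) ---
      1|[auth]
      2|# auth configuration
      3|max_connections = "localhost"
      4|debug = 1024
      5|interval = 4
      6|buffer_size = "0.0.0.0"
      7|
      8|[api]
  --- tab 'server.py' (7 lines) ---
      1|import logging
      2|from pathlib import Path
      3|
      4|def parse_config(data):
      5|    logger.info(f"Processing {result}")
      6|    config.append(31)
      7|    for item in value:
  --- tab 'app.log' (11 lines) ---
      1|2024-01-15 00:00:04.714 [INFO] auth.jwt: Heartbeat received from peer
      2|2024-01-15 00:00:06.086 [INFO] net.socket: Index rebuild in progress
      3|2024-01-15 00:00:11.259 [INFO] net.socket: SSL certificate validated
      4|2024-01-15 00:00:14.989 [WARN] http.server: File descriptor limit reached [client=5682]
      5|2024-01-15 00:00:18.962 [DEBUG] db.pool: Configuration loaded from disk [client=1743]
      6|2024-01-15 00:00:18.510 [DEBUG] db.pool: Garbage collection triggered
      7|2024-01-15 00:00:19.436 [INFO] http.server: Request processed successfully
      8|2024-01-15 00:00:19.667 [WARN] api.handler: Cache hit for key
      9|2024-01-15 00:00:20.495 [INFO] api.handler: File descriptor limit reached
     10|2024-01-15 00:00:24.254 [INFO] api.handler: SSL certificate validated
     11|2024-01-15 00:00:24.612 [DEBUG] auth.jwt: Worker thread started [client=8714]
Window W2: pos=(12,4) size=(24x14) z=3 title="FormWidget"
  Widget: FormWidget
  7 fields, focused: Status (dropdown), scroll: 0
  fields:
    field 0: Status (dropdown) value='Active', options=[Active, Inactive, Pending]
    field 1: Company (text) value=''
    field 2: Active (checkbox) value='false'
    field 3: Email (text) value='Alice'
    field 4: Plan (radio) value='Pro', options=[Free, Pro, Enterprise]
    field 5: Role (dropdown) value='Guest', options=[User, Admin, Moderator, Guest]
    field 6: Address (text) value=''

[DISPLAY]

ontainer                       ┃              
───────────────────────────────┨              
ings.toml]│ server.py │ app.log┃              
──────┏━━━━━━━━━━━━━━━━━━━━━━┓─┃              
]     ┃ FormWidget           ┃ ┃              
h conf┠──────────────────────┨ ┃              
onnect┃> Status:     [Activ▼]┃ ┃              
 = 102┃  Company:    [      ]┃ ┃              
val = ┃  Active:     [ ]     ┃ ┃              
r_size┃  Email:      [Alice ]┃ ┃              
      ┃  Plan:       ( ) Free┃ ┃              
      ┃  Role:       [Guest▼]┃ ┃              
      ┃  Address:    [      ]┃ ┃              
      ┃                      ┃ ┃              
      ┃                      ┃ ┃              
      ┃                      ┃ ┃              
      ┗━━━━━━━━━━━━━━━━━━━━━━┛ ┃              
━━━━━━━━━━━━━━━━━━━━━━━━━━━━━━━┛              
                                              
                                              
                                              
                                              
                                              
                                              


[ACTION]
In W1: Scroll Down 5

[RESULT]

ontainer                       ┃              
───────────────────────────────┨              
ings.toml]│ server.py │ app.log┃              
──────┏━━━━━━━━━━━━━━━━━━━━━━┓─┃              
r_size┃ FormWidget           ┃ ┃              
      ┠──────────────────────┨ ┃              
      ┃> Status:     [Activ▼]┃ ┃              
      ┃  Company:    [      ]┃ ┃              
      ┃  Active:     [ ]     ┃ ┃              
      ┃  Email:      [Alice ]┃ ┃              
      ┃  Plan:       ( ) Free┃ ┃              
      ┃  Role:       [Guest▼]┃ ┃              
      ┃  Address:    [      ]┃ ┃              
      ┃                      ┃ ┃              
      ┃                      ┃ ┃              
      ┃                      ┃ ┃              
      ┗━━━━━━━━━━━━━━━━━━━━━━┛ ┃              
━━━━━━━━━━━━━━━━━━━━━━━━━━━━━━━┛              
                                              
                                              
                                              
                                              
                                              
                                              


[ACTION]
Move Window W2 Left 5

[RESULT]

ontainer                       ┃              
───────────────────────────────┨              
ings.toml]│ server.py │ app.log┃              
─┏━━━━━━━━━━━━━━━━━━━━━━┓──────┃              
r┃ FormWidget           ┃      ┃              
 ┠──────────────────────┨      ┃              
 ┃> Status:     [Activ▼]┃      ┃              
 ┃  Company:    [      ]┃      ┃              
 ┃  Active:     [ ]     ┃      ┃              
 ┃  Email:      [Alice ]┃      ┃              
 ┃  Plan:       ( ) Free┃      ┃              
 ┃  Role:       [Guest▼]┃      ┃              
 ┃  Address:    [      ]┃      ┃              
 ┃                      ┃      ┃              
 ┃                      ┃      ┃              
 ┃                      ┃      ┃              
 ┗━━━━━━━━━━━━━━━━━━━━━━┛      ┃              
━━━━━━━━━━━━━━━━━━━━━━━━━━━━━━━┛              
                                              
                                              
                                              
                                              
                                              
                                              


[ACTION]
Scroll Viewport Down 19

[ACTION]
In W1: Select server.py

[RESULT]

ontainer                       ┃              
───────────────────────────────┨              
ings.toml │[server.py]│ app.log┃              
─┏━━━━━━━━━━━━━━━━━━━━━━┓──────┃              
t┃ FormWidget           ┃      ┃              
p┠──────────────────────┨      ┃              
 ┃> Status:     [Activ▼]┃      ┃              
a┃  Company:    [      ]┃      ┃              
o┃  Active:     [ ]     ┃result┃              
o┃  Email:      [Alice ]┃      ┃              
o┃  Plan:       ( ) Free┃      ┃              
 ┃  Role:       [Guest▼]┃      ┃              
 ┃  Address:    [      ]┃      ┃              
 ┃                      ┃      ┃              
 ┃                      ┃      ┃              
 ┃                      ┃      ┃              
 ┗━━━━━━━━━━━━━━━━━━━━━━┛      ┃              
━━━━━━━━━━━━━━━━━━━━━━━━━━━━━━━┛              
                                              
                                              
                                              
                                              
                                              
                                              


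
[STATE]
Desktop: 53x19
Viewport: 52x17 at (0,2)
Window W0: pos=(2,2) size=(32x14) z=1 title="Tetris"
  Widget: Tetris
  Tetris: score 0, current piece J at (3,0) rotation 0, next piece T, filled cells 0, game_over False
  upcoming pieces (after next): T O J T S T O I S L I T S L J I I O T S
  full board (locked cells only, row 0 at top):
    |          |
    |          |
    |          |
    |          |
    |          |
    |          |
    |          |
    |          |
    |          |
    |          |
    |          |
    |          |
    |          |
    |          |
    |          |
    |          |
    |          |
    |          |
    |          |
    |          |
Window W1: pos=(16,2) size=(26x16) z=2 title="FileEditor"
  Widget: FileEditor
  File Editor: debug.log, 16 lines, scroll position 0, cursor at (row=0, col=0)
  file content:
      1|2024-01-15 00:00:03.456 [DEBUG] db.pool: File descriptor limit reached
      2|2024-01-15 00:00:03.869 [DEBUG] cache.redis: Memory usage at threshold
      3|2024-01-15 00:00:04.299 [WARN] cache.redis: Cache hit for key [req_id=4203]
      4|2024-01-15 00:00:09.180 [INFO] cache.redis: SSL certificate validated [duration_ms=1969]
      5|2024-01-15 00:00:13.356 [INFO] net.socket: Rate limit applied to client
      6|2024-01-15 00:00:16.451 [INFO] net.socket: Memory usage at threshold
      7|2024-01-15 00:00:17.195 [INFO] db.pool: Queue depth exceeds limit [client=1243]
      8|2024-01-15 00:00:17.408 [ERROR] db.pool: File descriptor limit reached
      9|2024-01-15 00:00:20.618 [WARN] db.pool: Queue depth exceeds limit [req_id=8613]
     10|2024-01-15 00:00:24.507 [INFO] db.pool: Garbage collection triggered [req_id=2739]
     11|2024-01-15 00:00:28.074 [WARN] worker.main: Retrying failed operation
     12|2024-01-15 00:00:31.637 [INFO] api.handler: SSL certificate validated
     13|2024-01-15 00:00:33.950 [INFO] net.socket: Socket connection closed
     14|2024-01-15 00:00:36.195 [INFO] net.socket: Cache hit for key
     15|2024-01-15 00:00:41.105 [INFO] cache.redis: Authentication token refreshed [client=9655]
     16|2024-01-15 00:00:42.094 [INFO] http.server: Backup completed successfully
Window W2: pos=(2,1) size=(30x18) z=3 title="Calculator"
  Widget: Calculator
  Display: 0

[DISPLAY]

  ┃ Calculator                 ┃━━━━━━━━━┓          
  ┠────────────────────────────┨         ┃          
  ┃                           0┃─────────┨          
  ┃┌───┬───┬───┬───┐           ┃0:03.456▲┃          
  ┃│ 7 │ 8 │ 9 │ ÷ │           ┃0:03.869█┃          
  ┃├───┼───┼───┼───┤           ┃0:04.299░┃          
  ┃│ 4 │ 5 │ 6 │ × │           ┃0:09.180░┃          
  ┃├───┼───┼───┼───┤           ┃0:13.356░┃          
  ┃│ 1 │ 2 │ 3 │ - │           ┃0:16.451░┃          
  ┃├───┼───┼───┼───┤           ┃0:17.195░┃          
  ┃│ 0 │ . │ = │ + │           ┃0:17.408░┃          
  ┃├───┼───┼───┼───┤           ┃0:20.618░┃          
  ┃│ C │ MC│ MR│ M+│           ┃0:24.507░┃          
  ┃└───┴───┴───┴───┘           ┃0:28.074░┃          
  ┃                            ┃0:31.637▼┃          
  ┃                            ┃━━━━━━━━━┛          
  ┗━━━━━━━━━━━━━━━━━━━━━━━━━━━━┛                    


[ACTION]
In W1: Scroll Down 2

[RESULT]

  ┃ Calculator                 ┃━━━━━━━━━┓          
  ┠────────────────────────────┨         ┃          
  ┃                           0┃─────────┨          
  ┃┌───┬───┬───┬───┐           ┃0:04.299▲┃          
  ┃│ 7 │ 8 │ 9 │ ÷ │           ┃0:09.180░┃          
  ┃├───┼───┼───┼───┤           ┃0:13.356░┃          
  ┃│ 4 │ 5 │ 6 │ × │           ┃0:16.451░┃          
  ┃├───┼───┼───┼───┤           ┃0:17.195░┃          
  ┃│ 1 │ 2 │ 3 │ - │           ┃0:17.408░┃          
  ┃├───┼───┼───┼───┤           ┃0:20.618█┃          
  ┃│ 0 │ . │ = │ + │           ┃0:24.507░┃          
  ┃├───┼───┼───┼───┤           ┃0:28.074░┃          
  ┃│ C │ MC│ MR│ M+│           ┃0:31.637░┃          
  ┃└───┴───┴───┴───┘           ┃0:33.950░┃          
  ┃                            ┃0:36.195▼┃          
  ┃                            ┃━━━━━━━━━┛          
  ┗━━━━━━━━━━━━━━━━━━━━━━━━━━━━┛                    


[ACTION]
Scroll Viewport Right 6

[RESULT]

 ┃ Calculator                 ┃━━━━━━━━━┓           
 ┠────────────────────────────┨         ┃           
 ┃                           0┃─────────┨           
 ┃┌───┬───┬───┬───┐           ┃0:04.299▲┃           
 ┃│ 7 │ 8 │ 9 │ ÷ │           ┃0:09.180░┃           
 ┃├───┼───┼───┼───┤           ┃0:13.356░┃           
 ┃│ 4 │ 5 │ 6 │ × │           ┃0:16.451░┃           
 ┃├───┼───┼───┼───┤           ┃0:17.195░┃           
 ┃│ 1 │ 2 │ 3 │ - │           ┃0:17.408░┃           
 ┃├───┼───┼───┼───┤           ┃0:20.618█┃           
 ┃│ 0 │ . │ = │ + │           ┃0:24.507░┃           
 ┃├───┼───┼───┼───┤           ┃0:28.074░┃           
 ┃│ C │ MC│ MR│ M+│           ┃0:31.637░┃           
 ┃└───┴───┴───┴───┘           ┃0:33.950░┃           
 ┃                            ┃0:36.195▼┃           
 ┃                            ┃━━━━━━━━━┛           
 ┗━━━━━━━━━━━━━━━━━━━━━━━━━━━━┛                     


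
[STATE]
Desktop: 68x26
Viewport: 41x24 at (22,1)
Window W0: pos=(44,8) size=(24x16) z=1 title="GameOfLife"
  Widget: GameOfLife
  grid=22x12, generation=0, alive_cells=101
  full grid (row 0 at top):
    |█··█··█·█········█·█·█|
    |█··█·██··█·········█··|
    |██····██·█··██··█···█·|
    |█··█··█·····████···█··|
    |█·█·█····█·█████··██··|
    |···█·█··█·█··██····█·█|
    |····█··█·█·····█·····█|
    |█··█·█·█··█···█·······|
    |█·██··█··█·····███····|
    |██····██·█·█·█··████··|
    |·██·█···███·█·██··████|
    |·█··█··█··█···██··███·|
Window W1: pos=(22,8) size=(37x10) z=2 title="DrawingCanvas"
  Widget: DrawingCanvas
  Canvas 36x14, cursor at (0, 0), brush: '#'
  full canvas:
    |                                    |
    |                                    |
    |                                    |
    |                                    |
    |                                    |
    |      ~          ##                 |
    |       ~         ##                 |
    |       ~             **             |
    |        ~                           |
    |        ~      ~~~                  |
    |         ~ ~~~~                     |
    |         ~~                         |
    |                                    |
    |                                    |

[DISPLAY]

                                         
                                         
                                         
                                         
                                         
                                         
                                         
┏━━━━━━━━━━━━━━━━━━━━━━━━━━━━━━━━━━━┓━━━━
┃ DrawingCanvas                     ┃    
┠───────────────────────────────────┨────
┃+                                  ┃    
┃                                   ┃···█
┃                                   ┃····
┃                                   ┃··█·
┃                                   ┃██··
┃      ~          ##                ┃██··
┗━━━━━━━━━━━━━━━━━━━━━━━━━━━━━━━━━━━┛█···
                      ┃····█··█·█·····█··
                      ┃█··█·█·█··█···█···
                      ┃█·██··█··█·····███
                      ┃██····██·█·█·█··██
                      ┃·██·█···███·█·██··
                      ┗━━━━━━━━━━━━━━━━━━
                                         


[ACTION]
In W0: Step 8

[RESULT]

                                         
                                         
                                         
                                         
                                         
                                         
                                         
┏━━━━━━━━━━━━━━━━━━━━━━━━━━━━━━━━━━━┓━━━━
┃ DrawingCanvas                     ┃    
┠───────────────────────────────────┨────
┃+                                  ┃    
┃                                   ┃····
┃                                   ┃···█
┃                                   ┃···█
┃                                   ┃····
┃      ~          ##                ┃····
┗━━━━━━━━━━━━━━━━━━━━━━━━━━━━━━━━━━━┛····
                      ┃·····███·······█··
                      ┃········██·····█··
                      ┃·····██·········██
                      ┃········██·····██·
                      ┃···············█··
                      ┗━━━━━━━━━━━━━━━━━━
                                         


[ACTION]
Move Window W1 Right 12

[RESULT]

                                         
                                         
                                         
                                         
                                         
                                         
                                         
         ┏━━━━━━━━━━━━━━━━━━━━━━━━━━━━━━━
         ┃ DrawingCanvas                 
         ┠───────────────────────────────
         ┃+                              
         ┃                               
         ┃                               
         ┃                               
         ┃                               
         ┃      ~          ##            
         ┗━━━━━━━━━━━━━━━━━━━━━━━━━━━━━━━
                      ┃·····███·······█··
                      ┃········██·····█··
                      ┃·····██·········██
                      ┃········██·····██·
                      ┃···············█··
                      ┗━━━━━━━━━━━━━━━━━━
                                         


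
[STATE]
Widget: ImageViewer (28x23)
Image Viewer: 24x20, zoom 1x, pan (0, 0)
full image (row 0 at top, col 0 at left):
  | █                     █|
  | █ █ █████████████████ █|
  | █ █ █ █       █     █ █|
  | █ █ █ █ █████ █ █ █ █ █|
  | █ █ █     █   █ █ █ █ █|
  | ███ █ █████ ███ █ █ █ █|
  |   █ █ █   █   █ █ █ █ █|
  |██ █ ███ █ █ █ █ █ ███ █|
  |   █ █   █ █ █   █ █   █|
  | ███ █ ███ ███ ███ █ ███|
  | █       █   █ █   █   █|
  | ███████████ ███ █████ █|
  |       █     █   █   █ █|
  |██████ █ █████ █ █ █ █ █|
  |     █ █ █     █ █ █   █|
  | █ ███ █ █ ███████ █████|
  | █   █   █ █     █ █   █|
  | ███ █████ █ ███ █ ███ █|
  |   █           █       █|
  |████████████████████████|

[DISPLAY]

 █                     █    
 █ █ █████████████████ █    
 █ █ █ █       █     █ █    
 █ █ █ █ █████ █ █ █ █ █    
 █ █ █     █   █ █ █ █ █    
 ███ █ █████ ███ █ █ █ █    
   █ █ █   █   █ █ █ █ █    
██ █ ███ █ █ █ █ █ ███ █    
   █ █   █ █ █   █ █   █    
 ███ █ ███ ███ ███ █ ███    
 █       █   █ █   █   █    
 ███████████ ███ █████ █    
       █     █   █   █ █    
██████ █ █████ █ █ █ █ █    
     █ █ █     █ █ █   █    
 █ ███ █ █ ███████ █████    
 █   █   █ █     █ █   █    
 ███ █████ █ ███ █ ███ █    
   █           █       █    
████████████████████████    
                            
                            
                            


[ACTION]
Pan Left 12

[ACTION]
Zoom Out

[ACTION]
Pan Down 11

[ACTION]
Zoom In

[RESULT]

  ██████  ██  ██████████  ██
      ██  ██  ██      ██    
      ██  ██  ██      ██    
████  ██  ██████  ██  ██  ██
████  ██  ██████  ██  ██  ██
      ██  ██      ██  ██  ██
      ██  ██      ██  ██  ██
  ██████  ██  ██████  ██████
  ██████  ██  ██████  ██████
  ██              ██      ██
  ██              ██      ██
  ██████████████████████  ██
  ██████████████████████  ██
              ██          ██
              ██          ██
████████████  ██  ██████████
████████████  ██  ██████████
          ██  ██  ██        
          ██  ██  ██        
  ██  ██████  ██  ██  ██████
  ██  ██████  ██  ██  ██████
  ██      ██      ██  ██    
  ██      ██      ██  ██    


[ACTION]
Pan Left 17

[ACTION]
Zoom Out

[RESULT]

 ███████████ ███ █████ █    
       █     █   █   █ █    
██████ █ █████ █ █ █ █ █    
     █ █ █     █ █ █   █    
 █ ███ █ █ ███████ █████    
 █   █   █ █     █ █   █    
 ███ █████ █ ███ █ ███ █    
   █           █       █    
████████████████████████    
                            
                            
                            
                            
                            
                            
                            
                            
                            
                            
                            
                            
                            
                            


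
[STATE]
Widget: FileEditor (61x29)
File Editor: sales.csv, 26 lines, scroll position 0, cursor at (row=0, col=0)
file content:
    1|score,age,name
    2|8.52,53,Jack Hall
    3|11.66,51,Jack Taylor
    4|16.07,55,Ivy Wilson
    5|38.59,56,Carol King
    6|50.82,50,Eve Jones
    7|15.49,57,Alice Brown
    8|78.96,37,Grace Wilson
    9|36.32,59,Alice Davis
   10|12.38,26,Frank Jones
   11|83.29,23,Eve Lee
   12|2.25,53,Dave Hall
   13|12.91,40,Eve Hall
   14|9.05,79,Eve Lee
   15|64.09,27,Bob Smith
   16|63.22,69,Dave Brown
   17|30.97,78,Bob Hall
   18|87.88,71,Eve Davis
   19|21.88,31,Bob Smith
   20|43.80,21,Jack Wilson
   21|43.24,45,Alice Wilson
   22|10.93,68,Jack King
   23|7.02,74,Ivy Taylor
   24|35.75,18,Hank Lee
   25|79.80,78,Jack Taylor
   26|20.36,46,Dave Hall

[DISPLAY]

█core,age,name                                              ▲
8.52,53,Jack Hall                                           █
11.66,51,Jack Taylor                                        ░
16.07,55,Ivy Wilson                                         ░
38.59,56,Carol King                                         ░
50.82,50,Eve Jones                                          ░
15.49,57,Alice Brown                                        ░
78.96,37,Grace Wilson                                       ░
36.32,59,Alice Davis                                        ░
12.38,26,Frank Jones                                        ░
83.29,23,Eve Lee                                            ░
2.25,53,Dave Hall                                           ░
12.91,40,Eve Hall                                           ░
9.05,79,Eve Lee                                             ░
64.09,27,Bob Smith                                          ░
63.22,69,Dave Brown                                         ░
30.97,78,Bob Hall                                           ░
87.88,71,Eve Davis                                          ░
21.88,31,Bob Smith                                          ░
43.80,21,Jack Wilson                                        ░
43.24,45,Alice Wilson                                       ░
10.93,68,Jack King                                          ░
7.02,74,Ivy Taylor                                          ░
35.75,18,Hank Lee                                           ░
79.80,78,Jack Taylor                                        ░
20.36,46,Dave Hall                                          ░
                                                            ░
                                                            ░
                                                            ▼


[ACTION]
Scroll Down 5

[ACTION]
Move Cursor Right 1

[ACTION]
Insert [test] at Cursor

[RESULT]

stest█ore,age,name                                          ▲
8.52,53,Jack Hall                                           █
11.66,51,Jack Taylor                                        ░
16.07,55,Ivy Wilson                                         ░
38.59,56,Carol King                                         ░
50.82,50,Eve Jones                                          ░
15.49,57,Alice Brown                                        ░
78.96,37,Grace Wilson                                       ░
36.32,59,Alice Davis                                        ░
12.38,26,Frank Jones                                        ░
83.29,23,Eve Lee                                            ░
2.25,53,Dave Hall                                           ░
12.91,40,Eve Hall                                           ░
9.05,79,Eve Lee                                             ░
64.09,27,Bob Smith                                          ░
63.22,69,Dave Brown                                         ░
30.97,78,Bob Hall                                           ░
87.88,71,Eve Davis                                          ░
21.88,31,Bob Smith                                          ░
43.80,21,Jack Wilson                                        ░
43.24,45,Alice Wilson                                       ░
10.93,68,Jack King                                          ░
7.02,74,Ivy Taylor                                          ░
35.75,18,Hank Lee                                           ░
79.80,78,Jack Taylor                                        ░
20.36,46,Dave Hall                                          ░
                                                            ░
                                                            ░
                                                            ▼


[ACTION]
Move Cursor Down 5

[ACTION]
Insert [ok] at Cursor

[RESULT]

stestcore,age,name                                          ▲
8.52,53,Jack Hall                                           █
11.66,51,Jack Taylor                                        ░
16.07,55,Ivy Wilson                                         ░
38.59,56,Carol King                                         ░
50.82ok█50,Eve Jones                                        ░
15.49,57,Alice Brown                                        ░
78.96,37,Grace Wilson                                       ░
36.32,59,Alice Davis                                        ░
12.38,26,Frank Jones                                        ░
83.29,23,Eve Lee                                            ░
2.25,53,Dave Hall                                           ░
12.91,40,Eve Hall                                           ░
9.05,79,Eve Lee                                             ░
64.09,27,Bob Smith                                          ░
63.22,69,Dave Brown                                         ░
30.97,78,Bob Hall                                           ░
87.88,71,Eve Davis                                          ░
21.88,31,Bob Smith                                          ░
43.80,21,Jack Wilson                                        ░
43.24,45,Alice Wilson                                       ░
10.93,68,Jack King                                          ░
7.02,74,Ivy Taylor                                          ░
35.75,18,Hank Lee                                           ░
79.80,78,Jack Taylor                                        ░
20.36,46,Dave Hall                                          ░
                                                            ░
                                                            ░
                                                            ▼
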